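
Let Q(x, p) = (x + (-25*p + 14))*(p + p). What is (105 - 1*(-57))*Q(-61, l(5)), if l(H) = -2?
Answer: -1944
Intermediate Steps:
Q(x, p) = 2*p*(14 + x - 25*p) (Q(x, p) = (x + (14 - 25*p))*(2*p) = (14 + x - 25*p)*(2*p) = 2*p*(14 + x - 25*p))
(105 - 1*(-57))*Q(-61, l(5)) = (105 - 1*(-57))*(2*(-2)*(14 - 61 - 25*(-2))) = (105 + 57)*(2*(-2)*(14 - 61 + 50)) = 162*(2*(-2)*3) = 162*(-12) = -1944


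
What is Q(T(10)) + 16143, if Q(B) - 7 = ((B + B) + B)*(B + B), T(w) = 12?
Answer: 17014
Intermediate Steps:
Q(B) = 7 + 6*B² (Q(B) = 7 + ((B + B) + B)*(B + B) = 7 + (2*B + B)*(2*B) = 7 + (3*B)*(2*B) = 7 + 6*B²)
Q(T(10)) + 16143 = (7 + 6*12²) + 16143 = (7 + 6*144) + 16143 = (7 + 864) + 16143 = 871 + 16143 = 17014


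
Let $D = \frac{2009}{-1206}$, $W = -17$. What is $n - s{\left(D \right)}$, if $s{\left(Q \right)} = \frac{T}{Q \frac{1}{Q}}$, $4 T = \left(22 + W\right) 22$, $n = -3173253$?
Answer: $- \frac{6346561}{2} \approx -3.1733 \cdot 10^{6}$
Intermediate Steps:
$T = \frac{55}{2}$ ($T = \frac{\left(22 - 17\right) 22}{4} = \frac{5 \cdot 22}{4} = \frac{1}{4} \cdot 110 = \frac{55}{2} \approx 27.5$)
$D = - \frac{2009}{1206}$ ($D = 2009 \left(- \frac{1}{1206}\right) = - \frac{2009}{1206} \approx -1.6658$)
$s{\left(Q \right)} = \frac{55}{2}$ ($s{\left(Q \right)} = \frac{55}{2 \frac{Q}{Q}} = \frac{55}{2 \cdot 1} = \frac{55}{2} \cdot 1 = \frac{55}{2}$)
$n - s{\left(D \right)} = -3173253 - \frac{55}{2} = - \frac{6346561}{2}$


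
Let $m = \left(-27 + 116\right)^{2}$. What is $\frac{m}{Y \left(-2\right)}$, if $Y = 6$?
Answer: $- \frac{7921}{12} \approx -660.08$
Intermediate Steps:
$m = 7921$ ($m = 89^{2} = 7921$)
$\frac{m}{Y \left(-2\right)} = \frac{7921}{6 \left(-2\right)} = \frac{7921}{-12} = 7921 \left(- \frac{1}{12}\right) = - \frac{7921}{12}$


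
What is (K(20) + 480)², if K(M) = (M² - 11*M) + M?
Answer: 462400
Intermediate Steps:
K(M) = M² - 10*M
(K(20) + 480)² = (20*(-10 + 20) + 480)² = (20*10 + 480)² = (200 + 480)² = 680² = 462400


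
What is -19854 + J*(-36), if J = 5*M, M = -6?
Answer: -18774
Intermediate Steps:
J = -30 (J = 5*(-6) = -30)
-19854 + J*(-36) = -19854 - 30*(-36) = -19854 + 1080 = -18774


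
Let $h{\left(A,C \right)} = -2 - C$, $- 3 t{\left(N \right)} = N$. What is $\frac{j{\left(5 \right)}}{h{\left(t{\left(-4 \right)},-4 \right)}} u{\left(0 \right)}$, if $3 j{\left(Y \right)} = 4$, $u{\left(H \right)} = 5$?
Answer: $\frac{10}{3} \approx 3.3333$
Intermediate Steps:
$t{\left(N \right)} = - \frac{N}{3}$
$j{\left(Y \right)} = \frac{4}{3}$ ($j{\left(Y \right)} = \frac{1}{3} \cdot 4 = \frac{4}{3}$)
$\frac{j{\left(5 \right)}}{h{\left(t{\left(-4 \right)},-4 \right)}} u{\left(0 \right)} = \frac{4}{3 \left(-2 - -4\right)} 5 = \frac{4}{3 \left(-2 + 4\right)} 5 = \frac{4}{3 \cdot 2} \cdot 5 = \frac{4}{3} \cdot \frac{1}{2} \cdot 5 = \frac{2}{3} \cdot 5 = \frac{10}{3}$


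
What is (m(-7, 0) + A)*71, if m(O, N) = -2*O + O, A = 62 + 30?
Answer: 7029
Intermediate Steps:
A = 92
m(O, N) = -O
(m(-7, 0) + A)*71 = (-1*(-7) + 92)*71 = (7 + 92)*71 = 99*71 = 7029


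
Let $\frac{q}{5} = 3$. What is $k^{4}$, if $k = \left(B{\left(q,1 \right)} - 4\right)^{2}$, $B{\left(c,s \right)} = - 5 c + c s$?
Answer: $281474976710656$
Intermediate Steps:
$q = 15$ ($q = 5 \cdot 3 = 15$)
$k = 4096$ ($k = \left(15 \left(-5 + 1\right) - 4\right)^{2} = \left(15 \left(-4\right) - 4\right)^{2} = \left(-60 - 4\right)^{2} = \left(-64\right)^{2} = 4096$)
$k^{4} = 4096^{4} = 281474976710656$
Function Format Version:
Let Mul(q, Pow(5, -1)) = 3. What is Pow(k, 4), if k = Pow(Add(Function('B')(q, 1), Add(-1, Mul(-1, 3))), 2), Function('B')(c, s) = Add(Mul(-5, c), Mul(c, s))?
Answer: 281474976710656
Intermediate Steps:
q = 15 (q = Mul(5, 3) = 15)
k = 4096 (k = Pow(Add(Mul(15, Add(-5, 1)), Add(-1, Mul(-1, 3))), 2) = Pow(Add(Mul(15, -4), Add(-1, -3)), 2) = Pow(Add(-60, -4), 2) = Pow(-64, 2) = 4096)
Pow(k, 4) = Pow(4096, 4) = 281474976710656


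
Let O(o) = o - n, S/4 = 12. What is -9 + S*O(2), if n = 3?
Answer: -57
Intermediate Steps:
S = 48 (S = 4*12 = 48)
O(o) = -3 + o (O(o) = o - 1*3 = o - 3 = -3 + o)
-9 + S*O(2) = -9 + 48*(-3 + 2) = -9 + 48*(-1) = -9 - 48 = -57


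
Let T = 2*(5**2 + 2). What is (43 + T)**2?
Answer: 9409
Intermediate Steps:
T = 54 (T = 2*(25 + 2) = 2*27 = 54)
(43 + T)**2 = (43 + 54)**2 = 97**2 = 9409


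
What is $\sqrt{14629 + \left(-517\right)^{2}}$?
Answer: $\sqrt{281918} \approx 530.96$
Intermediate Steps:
$\sqrt{14629 + \left(-517\right)^{2}} = \sqrt{14629 + 267289} = \sqrt{281918}$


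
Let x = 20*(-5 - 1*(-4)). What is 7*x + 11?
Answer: -129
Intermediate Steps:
x = -20 (x = 20*(-5 + 4) = 20*(-1) = -20)
7*x + 11 = 7*(-20) + 11 = -140 + 11 = -129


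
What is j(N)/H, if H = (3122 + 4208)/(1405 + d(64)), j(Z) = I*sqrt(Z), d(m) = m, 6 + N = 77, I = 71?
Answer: 104299*sqrt(71)/7330 ≈ 119.90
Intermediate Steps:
N = 71 (N = -6 + 77 = 71)
j(Z) = 71*sqrt(Z)
H = 7330/1469 (H = (3122 + 4208)/(1405 + 64) = 7330/1469 ≈ 4.9898)
j(N)/H = (71*sqrt(71))/(7330/1469) = (71*sqrt(71))*(1469/7330) = 104299*sqrt(71)/7330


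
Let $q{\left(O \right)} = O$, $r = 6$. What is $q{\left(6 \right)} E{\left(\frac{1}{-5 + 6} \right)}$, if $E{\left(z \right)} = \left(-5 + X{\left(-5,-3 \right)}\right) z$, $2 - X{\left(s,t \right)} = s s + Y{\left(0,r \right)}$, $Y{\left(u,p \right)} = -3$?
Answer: $-150$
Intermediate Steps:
$X{\left(s,t \right)} = 5 - s^{2}$ ($X{\left(s,t \right)} = 2 - \left(s s - 3\right) = 2 - \left(s^{2} - 3\right) = 2 - \left(-3 + s^{2}\right) = 5 - s^{2}$)
$E{\left(z \right)} = - 25 z$ ($E{\left(z \right)} = \left(-5 + \left(5 - \left(-5\right)^{2}\right)\right) z = \left(-5 + \left(5 - 25\right)\right) z = \left(-5 - 20\right) z = - 25 z$)
$q{\left(6 \right)} E{\left(\frac{1}{-5 + 6} \right)} = 6 \left(- \frac{25}{-5 + 6}\right) = 6 \left(- \frac{25}{1}\right) = 6 \left(\left(-25\right) 1\right) = 6 \left(-25\right) = -150$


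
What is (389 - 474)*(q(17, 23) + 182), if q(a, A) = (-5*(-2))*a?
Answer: -29920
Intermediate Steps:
q(a, A) = 10*a
(389 - 474)*(q(17, 23) + 182) = (389 - 474)*(10*17 + 182) = -85*(170 + 182) = -85*352 = -29920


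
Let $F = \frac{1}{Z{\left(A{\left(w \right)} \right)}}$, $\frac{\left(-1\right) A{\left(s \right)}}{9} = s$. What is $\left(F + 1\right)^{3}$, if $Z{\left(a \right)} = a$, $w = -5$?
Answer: $\frac{97336}{91125} \approx 1.0682$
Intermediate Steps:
$A{\left(s \right)} = - 9 s$
$F = \frac{1}{45}$ ($F = \frac{1}{\left(-9\right) \left(-5\right)} = \frac{1}{45} \approx 0.022222$)
$\left(F + 1\right)^{3} = \left(\frac{1}{45} + 1\right)^{3} = \left(\frac{46}{45}\right)^{3} = \frac{97336}{91125}$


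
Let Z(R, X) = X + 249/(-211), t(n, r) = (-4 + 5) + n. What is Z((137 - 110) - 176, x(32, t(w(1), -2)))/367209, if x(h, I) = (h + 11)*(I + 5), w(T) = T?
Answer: 63262/77481099 ≈ 0.00081648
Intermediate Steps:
t(n, r) = 1 + n
x(h, I) = (5 + I)*(11 + h) (x(h, I) = (11 + h)*(5 + I) = (5 + I)*(11 + h))
Z(R, X) = -249/211 + X (Z(R, X) = X + 249*(-1/211) = X - 249/211 = -249/211 + X)
Z((137 - 110) - 176, x(32, t(w(1), -2)))/367209 = (-249/211 + (55 + 5*32 + 11*(1 + 1) + (1 + 1)*32))/367209 = (-249/211 + (55 + 160 + 11*2 + 2*32))*(1/367209) = (-249/211 + (55 + 160 + 22 + 64))*(1/367209) = (-249/211 + 301)*(1/367209) = (63262/211)*(1/367209) = 63262/77481099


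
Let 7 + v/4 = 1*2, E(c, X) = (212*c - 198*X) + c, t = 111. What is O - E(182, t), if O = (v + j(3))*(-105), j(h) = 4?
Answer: -15108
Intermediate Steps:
E(c, X) = -198*X + 213*c (E(c, X) = (-198*X + 212*c) + c = -198*X + 213*c)
v = -20 (v = -28 + 4*(1*2) = -28 + 4*2 = -28 + 8 = -20)
O = 1680 (O = (-20 + 4)*(-105) = -16*(-105) = 1680)
O - E(182, t) = 1680 - (-198*111 + 213*182) = 1680 - (-21978 + 38766) = 1680 - 1*16788 = 1680 - 16788 = -15108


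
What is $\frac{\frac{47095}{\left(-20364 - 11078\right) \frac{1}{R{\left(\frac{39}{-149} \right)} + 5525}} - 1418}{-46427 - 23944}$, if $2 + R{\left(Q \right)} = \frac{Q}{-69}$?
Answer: $\frac{522087376771}{3791298636657} \approx 0.13771$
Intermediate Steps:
$R{\left(Q \right)} = -2 - \frac{Q}{69}$ ($R{\left(Q \right)} = -2 + \frac{Q}{-69} = -2 + Q \left(- \frac{1}{69}\right) = -2 - \frac{Q}{69}$)
$\frac{\frac{47095}{\left(-20364 - 11078\right) \frac{1}{R{\left(\frac{39}{-149} \right)} + 5525}} - 1418}{-46427 - 23944} = \frac{\frac{47095}{\left(-20364 - 11078\right) \frac{1}{\left(-2 - \frac{39 \frac{1}{-149}}{69}\right) + 5525}} - 1418}{-46427 - 23944} = \frac{\frac{47095}{\left(-31442\right) \frac{1}{\left(-2 - \frac{39 \left(- \frac{1}{149}\right)}{69}\right) + 5525}} - 1418}{-70371} = \left(\frac{47095}{\left(-31442\right) \frac{1}{\left(-2 - - \frac{13}{3427}\right) + 5525}} - 1418\right) \left(- \frac{1}{70371}\right) = \left(\frac{47095}{\left(-31442\right) \frac{1}{\left(-2 + \frac{13}{3427}\right) + 5525}} - 1418\right) \left(- \frac{1}{70371}\right) = \left(\frac{47095}{\left(-31442\right) \frac{1}{- \frac{6841}{3427} + 5525}} - 1418\right) \left(- \frac{1}{70371}\right) = \left(\frac{47095}{\left(-31442\right) \frac{1}{\frac{18927334}{3427}}} - 1418\right) \left(- \frac{1}{70371}\right) = \left(\frac{47095}{\left(-31442\right) \frac{3427}{18927334}} - 1418\right) \left(- \frac{1}{70371}\right) = \left(\frac{47095}{- \frac{53875867}{9463667}} - 1418\right) \left(- \frac{1}{70371}\right) = \left(47095 \left(- \frac{9463667}{53875867}\right) - 1418\right) \left(- \frac{1}{70371}\right) = \left(- \frac{445691397365}{53875867} - 1418\right) \left(- \frac{1}{70371}\right) = \left(- \frac{522087376771}{53875867}\right) \left(- \frac{1}{70371}\right) = \frac{522087376771}{3791298636657}$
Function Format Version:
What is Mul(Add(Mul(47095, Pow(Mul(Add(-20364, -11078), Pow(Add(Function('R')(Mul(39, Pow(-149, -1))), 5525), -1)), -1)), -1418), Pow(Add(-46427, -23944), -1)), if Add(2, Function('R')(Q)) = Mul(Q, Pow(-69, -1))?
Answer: Rational(522087376771, 3791298636657) ≈ 0.13771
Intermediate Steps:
Function('R')(Q) = Add(-2, Mul(Rational(-1, 69), Q)) (Function('R')(Q) = Add(-2, Mul(Q, Pow(-69, -1))) = Add(-2, Mul(Q, Rational(-1, 69))) = Add(-2, Mul(Rational(-1, 69), Q)))
Mul(Add(Mul(47095, Pow(Mul(Add(-20364, -11078), Pow(Add(Function('R')(Mul(39, Pow(-149, -1))), 5525), -1)), -1)), -1418), Pow(Add(-46427, -23944), -1)) = Mul(Add(Mul(47095, Pow(Mul(Add(-20364, -11078), Pow(Add(Add(-2, Mul(Rational(-1, 69), Mul(39, Pow(-149, -1)))), 5525), -1)), -1)), -1418), Pow(Add(-46427, -23944), -1)) = Mul(Add(Mul(47095, Pow(Mul(-31442, Pow(Add(Add(-2, Mul(Rational(-1, 69), Mul(39, Rational(-1, 149)))), 5525), -1)), -1)), -1418), Pow(-70371, -1)) = Mul(Add(Mul(47095, Pow(Mul(-31442, Pow(Add(Add(-2, Mul(Rational(-1, 69), Rational(-39, 149))), 5525), -1)), -1)), -1418), Rational(-1, 70371)) = Mul(Add(Mul(47095, Pow(Mul(-31442, Pow(Add(Add(-2, Rational(13, 3427)), 5525), -1)), -1)), -1418), Rational(-1, 70371)) = Mul(Add(Mul(47095, Pow(Mul(-31442, Pow(Add(Rational(-6841, 3427), 5525), -1)), -1)), -1418), Rational(-1, 70371)) = Mul(Add(Mul(47095, Pow(Mul(-31442, Pow(Rational(18927334, 3427), -1)), -1)), -1418), Rational(-1, 70371)) = Mul(Add(Mul(47095, Pow(Mul(-31442, Rational(3427, 18927334)), -1)), -1418), Rational(-1, 70371)) = Mul(Add(Mul(47095, Pow(Rational(-53875867, 9463667), -1)), -1418), Rational(-1, 70371)) = Mul(Add(Mul(47095, Rational(-9463667, 53875867)), -1418), Rational(-1, 70371)) = Mul(Add(Rational(-445691397365, 53875867), -1418), Rational(-1, 70371)) = Mul(Rational(-522087376771, 53875867), Rational(-1, 70371)) = Rational(522087376771, 3791298636657)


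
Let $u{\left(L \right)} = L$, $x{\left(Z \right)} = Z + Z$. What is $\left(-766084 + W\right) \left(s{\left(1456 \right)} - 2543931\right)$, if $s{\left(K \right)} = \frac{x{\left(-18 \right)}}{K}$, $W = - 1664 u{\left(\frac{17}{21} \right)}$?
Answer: $\frac{1243609781926203}{637} \approx 1.9523 \cdot 10^{12}$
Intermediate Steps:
$x{\left(Z \right)} = 2 Z$
$W = - \frac{28288}{21}$ ($W = - 1664 \cdot \frac{17}{21} = - 1664 \cdot 17 \cdot \frac{1}{21} = \left(-1664\right) \frac{17}{21} = - \frac{28288}{21} \approx -1347.0$)
$s{\left(K \right)} = - \frac{36}{K}$ ($s{\left(K \right)} = \frac{2 \left(-18\right)}{K} = - \frac{36}{K}$)
$\left(-766084 + W\right) \left(s{\left(1456 \right)} - 2543931\right) = \left(-766084 - \frac{28288}{21}\right) \left(- \frac{36}{1456} - 2543931\right) = - \frac{16116052 \left(\left(-36\right) \frac{1}{1456} - 2543931\right)}{21} = - \frac{16116052 \left(- \frac{9}{364} - 2543931\right)}{21} = \left(- \frac{16116052}{21}\right) \left(- \frac{925990893}{364}\right) = \frac{1243609781926203}{637}$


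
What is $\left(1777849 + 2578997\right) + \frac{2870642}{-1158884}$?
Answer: $\frac{2524538124611}{579442} \approx 4.3568 \cdot 10^{6}$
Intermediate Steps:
$\left(1777849 + 2578997\right) + \frac{2870642}{-1158884} = 4356846 + 2870642 \left(- \frac{1}{1158884}\right) = 4356846 - \frac{1435321}{579442} = \frac{2524538124611}{579442}$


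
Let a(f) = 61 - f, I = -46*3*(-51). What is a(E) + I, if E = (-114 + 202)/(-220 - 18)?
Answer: 844825/119 ≈ 7099.4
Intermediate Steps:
I = 7038 (I = -138*(-51) = 7038)
E = -44/119 (E = 88/(-238) = 88*(-1/238) = -44/119 ≈ -0.36975)
a(E) + I = (61 - 1*(-44/119)) + 7038 = (61 + 44/119) + 7038 = 7303/119 + 7038 = 844825/119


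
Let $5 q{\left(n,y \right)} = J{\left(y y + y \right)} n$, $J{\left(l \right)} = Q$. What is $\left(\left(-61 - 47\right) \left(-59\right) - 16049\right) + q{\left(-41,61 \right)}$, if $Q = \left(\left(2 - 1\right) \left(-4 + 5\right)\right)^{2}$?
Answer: $- \frac{48426}{5} \approx -9685.2$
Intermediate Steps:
$Q = 1$ ($Q = \left(1 \cdot 1\right)^{2} = 1^{2} = 1$)
$J{\left(l \right)} = 1$
$q{\left(n,y \right)} = \frac{n}{5}$ ($q{\left(n,y \right)} = \frac{1 n}{5} = \frac{n}{5}$)
$\left(\left(-61 - 47\right) \left(-59\right) - 16049\right) + q{\left(-41,61 \right)} = \left(\left(-61 - 47\right) \left(-59\right) - 16049\right) + \frac{1}{5} \left(-41\right) = \left(\left(-108\right) \left(-59\right) - 16049\right) - \frac{41}{5} = \left(6372 - 16049\right) - \frac{41}{5} = -9677 - \frac{41}{5} = - \frac{48426}{5}$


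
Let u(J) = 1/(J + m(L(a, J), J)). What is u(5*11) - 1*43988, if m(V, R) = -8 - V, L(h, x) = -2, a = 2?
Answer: -2155411/49 ≈ -43988.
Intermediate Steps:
u(J) = 1/(-6 + J) (u(J) = 1/(J + (-8 - 1*(-2))) = 1/(J + (-8 + 2)) = 1/(J - 6) = 1/(-6 + J))
u(5*11) - 1*43988 = 1/(-6 + 5*11) - 1*43988 = 1/(-6 + 55) - 43988 = 1/49 - 43988 = -2155411/49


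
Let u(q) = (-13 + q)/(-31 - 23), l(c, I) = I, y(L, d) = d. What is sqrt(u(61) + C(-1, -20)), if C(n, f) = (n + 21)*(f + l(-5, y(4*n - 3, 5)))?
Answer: 2*I*sqrt(677)/3 ≈ 17.346*I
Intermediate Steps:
u(q) = 13/54 - q/54 (u(q) = (-13 + q)/(-54) = (-13 + q)*(-1/54) = 13/54 - q/54)
C(n, f) = (5 + f)*(21 + n) (C(n, f) = (n + 21)*(f + 5) = (21 + n)*(5 + f) = (5 + f)*(21 + n))
sqrt(u(61) + C(-1, -20)) = sqrt((13/54 - 1/54*61) + (105 + 5*(-1) + 21*(-20) - 20*(-1))) = sqrt((13/54 - 61/54) + (105 - 5 - 420 + 20)) = sqrt(-8/9 - 300) = sqrt(-2708/9) = 2*I*sqrt(677)/3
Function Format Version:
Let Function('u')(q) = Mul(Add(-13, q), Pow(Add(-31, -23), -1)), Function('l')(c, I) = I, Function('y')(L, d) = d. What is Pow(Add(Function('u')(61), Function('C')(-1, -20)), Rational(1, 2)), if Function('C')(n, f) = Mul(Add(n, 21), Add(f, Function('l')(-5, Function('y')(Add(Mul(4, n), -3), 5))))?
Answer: Mul(Rational(2, 3), I, Pow(677, Rational(1, 2))) ≈ Mul(17.346, I)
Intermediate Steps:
Function('u')(q) = Add(Rational(13, 54), Mul(Rational(-1, 54), q)) (Function('u')(q) = Mul(Add(-13, q), Pow(-54, -1)) = Mul(Add(-13, q), Rational(-1, 54)) = Add(Rational(13, 54), Mul(Rational(-1, 54), q)))
Function('C')(n, f) = Mul(Add(5, f), Add(21, n)) (Function('C')(n, f) = Mul(Add(n, 21), Add(f, 5)) = Mul(Add(21, n), Add(5, f)) = Mul(Add(5, f), Add(21, n)))
Pow(Add(Function('u')(61), Function('C')(-1, -20)), Rational(1, 2)) = Pow(Add(Add(Rational(13, 54), Mul(Rational(-1, 54), 61)), Add(105, Mul(5, -1), Mul(21, -20), Mul(-20, -1))), Rational(1, 2)) = Pow(Add(Add(Rational(13, 54), Rational(-61, 54)), Add(105, -5, -420, 20)), Rational(1, 2)) = Pow(Add(Rational(-8, 9), -300), Rational(1, 2)) = Pow(Rational(-2708, 9), Rational(1, 2)) = Mul(Rational(2, 3), I, Pow(677, Rational(1, 2)))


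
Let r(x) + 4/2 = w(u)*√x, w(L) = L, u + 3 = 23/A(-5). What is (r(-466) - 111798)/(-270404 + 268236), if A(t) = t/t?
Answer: 13975/271 - 5*I*√466/542 ≈ 51.568 - 0.19914*I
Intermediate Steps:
A(t) = 1
u = 20 (u = -3 + 23/1 = -3 + 23*1 = -3 + 23 = 20)
r(x) = -2 + 20*√x
(r(-466) - 111798)/(-270404 + 268236) = ((-2 + 20*√(-466)) - 111798)/(-270404 + 268236) = ((-2 + 20*(I*√466)) - 111798)/(-2168) = ((-2 + 20*I*√466) - 111798)*(-1/2168) = (-111800 + 20*I*√466)*(-1/2168) = 13975/271 - 5*I*√466/542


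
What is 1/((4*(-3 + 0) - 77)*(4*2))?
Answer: -1/712 ≈ -0.0014045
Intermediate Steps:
1/((4*(-3 + 0) - 77)*(4*2)) = 1/((4*(-3) - 77)*8) = 1/((-12 - 77)*8) = 1/(-89*8) = 1/(-712) = -1/712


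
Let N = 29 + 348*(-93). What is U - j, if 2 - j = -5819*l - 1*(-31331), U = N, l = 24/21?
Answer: -53594/7 ≈ -7656.3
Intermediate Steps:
l = 8/7 (l = 24*(1/21) = 8/7 ≈ 1.1429)
N = -32335 (N = 29 - 32364 = -32335)
U = -32335
j = -172751/7 (j = 2 - (-5819*8/7 - 1*(-31331)) = 2 - (-46552/7 + 31331) = 2 - 1*172765/7 = 2 - 172765/7 = -172751/7 ≈ -24679.)
U - j = -32335 - 1*(-172751/7) = -32335 + 172751/7 = -53594/7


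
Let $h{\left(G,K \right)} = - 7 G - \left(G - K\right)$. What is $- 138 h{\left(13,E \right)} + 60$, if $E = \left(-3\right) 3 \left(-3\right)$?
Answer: $10686$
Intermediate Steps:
$E = 27$ ($E = \left(-9\right) \left(-3\right) = 27$)
$h{\left(G,K \right)} = K - 8 G$
$- 138 h{\left(13,E \right)} + 60 = - 138 \left(27 - 104\right) + 60 = \left(-138\right) \left(-77\right) + 60 = 10626 + 60 = 10686$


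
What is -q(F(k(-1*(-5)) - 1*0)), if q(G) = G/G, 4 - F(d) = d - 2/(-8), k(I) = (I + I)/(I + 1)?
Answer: -1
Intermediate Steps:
k(I) = 2*I/(1 + I) (k(I) = (2*I)/(1 + I) = 2*I/(1 + I))
F(d) = 15/4 - d (F(d) = 4 - (d - 2/(-8)) = 4 - (d - 2*(-1/8)) = 4 - (d + 1/4) = 4 - (1/4 + d) = 4 + (-1/4 - d) = 15/4 - d)
q(G) = 1
-q(F(k(-1*(-5)) - 1*0)) = -1*1 = -1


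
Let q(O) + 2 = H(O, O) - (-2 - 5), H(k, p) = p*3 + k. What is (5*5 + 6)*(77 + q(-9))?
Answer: 1426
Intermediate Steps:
H(k, p) = k + 3*p (H(k, p) = 3*p + k = k + 3*p)
q(O) = 5 + 4*O (q(O) = -2 + ((O + 3*O) - (-2 - 5)) = -2 + (4*O - 1*(-7)) = -2 + (4*O + 7) = -2 + (7 + 4*O) = 5 + 4*O)
(5*5 + 6)*(77 + q(-9)) = (5*5 + 6)*(77 + (5 + 4*(-9))) = (25 + 6)*(77 + (5 - 36)) = 31*(77 - 31) = 31*46 = 1426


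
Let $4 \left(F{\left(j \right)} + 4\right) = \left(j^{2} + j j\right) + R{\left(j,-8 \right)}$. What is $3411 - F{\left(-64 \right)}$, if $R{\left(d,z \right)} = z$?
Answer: $1369$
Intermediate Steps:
$F{\left(j \right)} = -6 + \frac{j^{2}}{2}$ ($F{\left(j \right)} = -4 + \frac{\left(j^{2} + j j\right) - 8}{4} = -4 + \frac{\left(j^{2} + j^{2}\right) - 8}{4} = -4 + \frac{2 j^{2} - 8}{4} = -4 + \frac{-8 + 2 j^{2}}{4} = -4 + \left(-2 + \frac{j^{2}}{2}\right) = -6 + \frac{j^{2}}{2}$)
$3411 - F{\left(-64 \right)} = 3411 - \left(-6 + \frac{\left(-64\right)^{2}}{2}\right) = 3411 - \left(-6 + \frac{1}{2} \cdot 4096\right) = 3411 - \left(-6 + 2048\right) = 3411 - 2042 = 1369$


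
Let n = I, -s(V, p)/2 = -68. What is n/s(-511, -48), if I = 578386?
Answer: 289193/68 ≈ 4252.8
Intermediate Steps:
s(V, p) = 136 (s(V, p) = -2*(-68) = 136)
n = 578386
n/s(-511, -48) = 578386/136 = 578386*(1/136) = 289193/68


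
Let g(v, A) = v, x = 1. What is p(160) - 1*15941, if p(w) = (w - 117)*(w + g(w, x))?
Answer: -2181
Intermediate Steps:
p(w) = 2*w*(-117 + w) (p(w) = (w - 117)*(w + w) = (-117 + w)*(2*w) = 2*w*(-117 + w))
p(160) - 1*15941 = 2*160*(-117 + 160) - 1*15941 = 2*160*43 - 15941 = 13760 - 15941 = -2181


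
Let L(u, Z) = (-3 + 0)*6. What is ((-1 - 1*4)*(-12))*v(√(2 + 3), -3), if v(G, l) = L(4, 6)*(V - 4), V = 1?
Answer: 3240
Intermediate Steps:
L(u, Z) = -18 (L(u, Z) = -3*6 = -18)
v(G, l) = 54 (v(G, l) = -18*(1 - 4) = -18*(-3) = 54)
((-1 - 1*4)*(-12))*v(√(2 + 3), -3) = ((-1 - 1*4)*(-12))*54 = ((-1 - 4)*(-12))*54 = -5*(-12)*54 = 60*54 = 3240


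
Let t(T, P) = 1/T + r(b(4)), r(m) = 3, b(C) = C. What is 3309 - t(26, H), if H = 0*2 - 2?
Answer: 85955/26 ≈ 3306.0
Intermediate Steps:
H = -2 (H = 0 - 2 = -2)
t(T, P) = 3 + 1/T (t(T, P) = 1/T + 3 = 3 + 1/T)
3309 - t(26, H) = 3309 - (3 + 1/26) = 3309 - 1*79/26 = 3309 - 79/26 = 85955/26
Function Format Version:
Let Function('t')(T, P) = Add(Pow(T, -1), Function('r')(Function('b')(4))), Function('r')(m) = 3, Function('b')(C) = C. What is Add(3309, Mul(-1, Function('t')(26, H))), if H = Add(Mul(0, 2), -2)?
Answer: Rational(85955, 26) ≈ 3306.0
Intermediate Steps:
H = -2 (H = Add(0, -2) = -2)
Function('t')(T, P) = Add(3, Pow(T, -1)) (Function('t')(T, P) = Add(Pow(T, -1), 3) = Add(3, Pow(T, -1)))
Add(3309, Mul(-1, Function('t')(26, H))) = Add(3309, Mul(-1, Add(3, Pow(26, -1)))) = Add(3309, Mul(-1, Add(3, Rational(1, 26)))) = Add(3309, Mul(-1, Rational(79, 26))) = Add(3309, Rational(-79, 26)) = Rational(85955, 26)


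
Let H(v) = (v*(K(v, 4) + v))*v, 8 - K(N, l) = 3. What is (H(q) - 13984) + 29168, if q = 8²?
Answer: 297808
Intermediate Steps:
q = 64
K(N, l) = 5 (K(N, l) = 8 - 1*3 = 8 - 3 = 5)
H(v) = v²*(5 + v) (H(v) = (v*(5 + v))*v = v²*(5 + v))
(H(q) - 13984) + 29168 = (64²*(5 + 64) - 13984) + 29168 = (4096*69 - 13984) + 29168 = (282624 - 13984) + 29168 = 268640 + 29168 = 297808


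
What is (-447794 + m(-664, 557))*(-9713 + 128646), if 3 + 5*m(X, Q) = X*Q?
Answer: -310274907993/5 ≈ -6.2055e+10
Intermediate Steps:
m(X, Q) = -⅗ + Q*X/5 (m(X, Q) = -⅗ + (X*Q)/5 = -⅗ + (Q*X)/5 = -⅗ + Q*X/5)
(-447794 + m(-664, 557))*(-9713 + 128646) = (-447794 + (-⅗ + (⅕)*557*(-664)))*(-9713 + 128646) = (-447794 + (-⅗ - 369848/5))*118933 = (-447794 - 369851/5)*118933 = -2608821/5*118933 = -310274907993/5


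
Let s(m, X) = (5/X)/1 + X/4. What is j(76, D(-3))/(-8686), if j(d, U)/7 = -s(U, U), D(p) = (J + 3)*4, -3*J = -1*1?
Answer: 623/208464 ≈ 0.0029885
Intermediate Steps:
J = ⅓ (J = -(-1)/3 = -⅓*(-1) = ⅓ ≈ 0.33333)
D(p) = 40/3 (D(p) = (⅓ + 3)*4 = (10/3)*4 = 40/3)
s(m, X) = 5/X + X/4 (s(m, X) = (5/X)*1 + X*(¼) = 5/X + X/4)
j(d, U) = -35/U - 7*U/4 (j(d, U) = 7*(-(5/U + U/4)) = 7*(-5/U - U/4) = -35/U - 7*U/4)
j(76, D(-3))/(-8686) = (-35/40/3 - 7/4*40/3)/(-8686) = (-35*3/40 - 70/3)*(-1/8686) = (-21/8 - 70/3)*(-1/8686) = -623/24*(-1/8686) = 623/208464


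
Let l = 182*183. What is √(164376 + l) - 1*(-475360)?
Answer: 475360 + √197682 ≈ 4.7580e+5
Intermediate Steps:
l = 33306
√(164376 + l) - 1*(-475360) = √(164376 + 33306) - 1*(-475360) = √197682 + 475360 = 475360 + √197682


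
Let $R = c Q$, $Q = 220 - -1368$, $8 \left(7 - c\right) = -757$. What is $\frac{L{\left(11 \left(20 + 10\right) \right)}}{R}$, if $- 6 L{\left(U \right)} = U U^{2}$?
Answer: $- \frac{3993000}{107587} \approx -37.114$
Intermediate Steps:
$c = \frac{813}{8}$ ($c = 7 - - \frac{757}{8} = 7 + \frac{757}{8} = \frac{813}{8} \approx 101.63$)
$Q = 1588$ ($Q = 220 + 1368 = 1588$)
$L{\left(U \right)} = - \frac{U^{3}}{6}$ ($L{\left(U \right)} = - \frac{U U^{2}}{6} = - \frac{U^{3}}{6}$)
$R = \frac{322761}{2}$ ($R = \frac{813}{8} \cdot 1588 = \frac{322761}{2} \approx 1.6138 \cdot 10^{5}$)
$\frac{L{\left(11 \left(20 + 10\right) \right)}}{R} = \frac{\left(- \frac{1}{6}\right) \left(11 \left(20 + 10\right)\right)^{3}}{\frac{322761}{2}} = - \frac{\left(11 \cdot 30\right)^{3}}{6} \cdot \frac{2}{322761} = - \frac{330^{3}}{6} \cdot \frac{2}{322761} = \left(- \frac{1}{6}\right) 35937000 \cdot \frac{2}{322761} = \left(-5989500\right) \frac{2}{322761} = - \frac{3993000}{107587}$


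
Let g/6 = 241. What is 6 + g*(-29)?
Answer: -41928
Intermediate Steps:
g = 1446 (g = 6*241 = 1446)
6 + g*(-29) = 6 + 1446*(-29) = 6 - 41934 = -41928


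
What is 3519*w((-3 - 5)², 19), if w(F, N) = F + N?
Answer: 292077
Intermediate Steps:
3519*w((-3 - 5)², 19) = 3519*((-3 - 5)² + 19) = 3519*((-8)² + 19) = 3519*(64 + 19) = 3519*83 = 292077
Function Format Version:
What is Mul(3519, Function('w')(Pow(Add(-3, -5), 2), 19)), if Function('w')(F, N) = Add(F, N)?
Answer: 292077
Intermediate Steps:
Mul(3519, Function('w')(Pow(Add(-3, -5), 2), 19)) = Mul(3519, Add(Pow(Add(-3, -5), 2), 19)) = Mul(3519, Add(Pow(-8, 2), 19)) = Mul(3519, Add(64, 19)) = Mul(3519, 83) = 292077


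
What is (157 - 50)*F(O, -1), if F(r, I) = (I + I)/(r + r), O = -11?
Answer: 107/11 ≈ 9.7273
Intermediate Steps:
F(r, I) = I/r (F(r, I) = (2*I)/((2*r)) = (2*I)*(1/(2*r)) = I/r)
(157 - 50)*F(O, -1) = (157 - 50)*(-1/(-11)) = 107*(-1*(-1/11)) = 107*(1/11) = 107/11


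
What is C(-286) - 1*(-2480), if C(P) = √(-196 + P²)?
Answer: 2480 + 40*√51 ≈ 2765.7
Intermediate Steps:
C(-286) - 1*(-2480) = √(-196 + (-286)²) - 1*(-2480) = √(-196 + 81796) + 2480 = √81600 + 2480 = 40*√51 + 2480 = 2480 + 40*√51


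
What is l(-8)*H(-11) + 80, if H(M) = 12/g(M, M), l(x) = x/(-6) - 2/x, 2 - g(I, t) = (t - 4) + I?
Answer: 2259/28 ≈ 80.679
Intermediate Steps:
g(I, t) = 6 - I - t (g(I, t) = 2 - ((t - 4) + I) = 2 - ((-4 + t) + I) = 2 - (-4 + I + t) = 2 + (4 - I - t) = 6 - I - t)
l(x) = -2/x - x/6 (l(x) = x*(-⅙) - 2/x = -x/6 - 2/x = -2/x - x/6)
H(M) = 12/(6 - 2*M) (H(M) = 12/(6 - M - M) = 12/(6 - 2*M))
l(-8)*H(-11) + 80 = (-2/(-8) - ⅙*(-8))*(-6/(-3 - 11)) + 80 = (-2*(-⅛) + 4/3)*(-6/(-14)) + 80 = (¼ + 4/3)*(-6*(-1/14)) + 80 = (19/12)*(3/7) + 80 = 19/28 + 80 = 2259/28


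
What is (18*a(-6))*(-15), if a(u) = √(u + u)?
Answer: -540*I*√3 ≈ -935.31*I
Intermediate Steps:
a(u) = √2*√u (a(u) = √(2*u) = √2*√u)
(18*a(-6))*(-15) = (18*(√2*√(-6)))*(-15) = (18*(√2*(I*√6)))*(-15) = (18*(2*I*√3))*(-15) = (36*I*√3)*(-15) = -540*I*√3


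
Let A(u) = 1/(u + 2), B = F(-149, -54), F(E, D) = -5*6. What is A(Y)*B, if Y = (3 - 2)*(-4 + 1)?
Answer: 30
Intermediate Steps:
F(E, D) = -30
B = -30
Y = -3 (Y = 1*(-3) = -3)
A(u) = 1/(2 + u)
A(Y)*B = -30/(2 - 3) = -30/(-1) = -1*(-30) = 30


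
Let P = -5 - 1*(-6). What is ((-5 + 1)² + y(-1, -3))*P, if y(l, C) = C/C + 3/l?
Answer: 14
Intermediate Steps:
y(l, C) = 1 + 3/l
P = 1 (P = -5 + 6 = 1)
((-5 + 1)² + y(-1, -3))*P = ((-5 + 1)² + (3 - 1)/(-1))*1 = ((-4)² - 1*2)*1 = (16 - 2)*1 = 14*1 = 14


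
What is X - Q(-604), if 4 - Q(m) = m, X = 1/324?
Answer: -196991/324 ≈ -608.00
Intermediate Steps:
X = 1/324 ≈ 0.0030864
Q(m) = 4 - m
X - Q(-604) = 1/324 - (4 - 1*(-604)) = 1/324 - (4 + 604) = 1/324 - 1*608 = 1/324 - 608 = -196991/324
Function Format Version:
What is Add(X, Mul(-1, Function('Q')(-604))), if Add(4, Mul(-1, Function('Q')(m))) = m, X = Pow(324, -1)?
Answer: Rational(-196991, 324) ≈ -608.00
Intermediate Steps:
X = Rational(1, 324) ≈ 0.0030864
Function('Q')(m) = Add(4, Mul(-1, m))
Add(X, Mul(-1, Function('Q')(-604))) = Add(Rational(1, 324), Mul(-1, Add(4, Mul(-1, -604)))) = Add(Rational(1, 324), Mul(-1, Add(4, 604))) = Add(Rational(1, 324), Mul(-1, 608)) = Add(Rational(1, 324), -608) = Rational(-196991, 324)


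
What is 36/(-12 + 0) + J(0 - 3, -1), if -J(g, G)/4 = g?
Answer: 9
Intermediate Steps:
J(g, G) = -4*g
36/(-12 + 0) + J(0 - 3, -1) = 36/(-12 + 0) - 4*(0 - 3) = 36/(-12) - 4*(-3) = -1/12*36 + 12 = -3 + 12 = 9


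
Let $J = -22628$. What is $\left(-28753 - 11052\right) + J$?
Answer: $-62433$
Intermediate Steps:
$\left(-28753 - 11052\right) + J = \left(-28753 - 11052\right) - 22628 = -39805 - 22628 = -62433$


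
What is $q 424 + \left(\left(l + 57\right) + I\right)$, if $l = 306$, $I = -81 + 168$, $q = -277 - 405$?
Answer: $-288718$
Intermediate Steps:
$q = -682$
$I = 87$
$q 424 + \left(\left(l + 57\right) + I\right) = \left(-682\right) 424 + \left(\left(306 + 57\right) + 87\right) = -289168 + \left(363 + 87\right) = -289168 + 450 = -288718$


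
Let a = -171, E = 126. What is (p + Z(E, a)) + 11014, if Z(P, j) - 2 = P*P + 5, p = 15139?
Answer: 42036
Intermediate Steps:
Z(P, j) = 7 + P² (Z(P, j) = 2 + (P*P + 5) = 2 + (P² + 5) = 2 + (5 + P²) = 7 + P²)
(p + Z(E, a)) + 11014 = (15139 + (7 + 126²)) + 11014 = (15139 + (7 + 15876)) + 11014 = (15139 + 15883) + 11014 = 31022 + 11014 = 42036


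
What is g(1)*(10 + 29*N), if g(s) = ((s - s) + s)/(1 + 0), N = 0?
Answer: 10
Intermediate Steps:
g(s) = s (g(s) = (0 + s)/1 = s*1 = s)
g(1)*(10 + 29*N) = 1*(10 + 29*0) = 1*(10 + 0) = 1*10 = 10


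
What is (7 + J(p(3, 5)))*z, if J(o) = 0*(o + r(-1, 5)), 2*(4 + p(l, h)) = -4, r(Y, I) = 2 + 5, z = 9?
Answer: 63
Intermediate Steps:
r(Y, I) = 7
p(l, h) = -6 (p(l, h) = -4 + (1/2)*(-4) = -4 - 2 = -6)
J(o) = 0 (J(o) = 0*(o + 7) = 0*(7 + o) = 0)
(7 + J(p(3, 5)))*z = (7 + 0)*9 = 7*9 = 63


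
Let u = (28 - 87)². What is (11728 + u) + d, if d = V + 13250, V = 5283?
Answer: 33742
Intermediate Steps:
u = 3481 (u = (-59)² = 3481)
d = 18533 (d = 5283 + 13250 = 18533)
(11728 + u) + d = (11728 + 3481) + 18533 = 15209 + 18533 = 33742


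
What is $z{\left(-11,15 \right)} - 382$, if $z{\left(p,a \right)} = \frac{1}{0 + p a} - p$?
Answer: $- \frac{61216}{165} \approx -371.01$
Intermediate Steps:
$z{\left(p,a \right)} = - p + \frac{1}{a p}$ ($z{\left(p,a \right)} = \frac{1}{0 + a p} - p = \frac{1}{a p} - p = - p + \frac{1}{a p}$)
$z{\left(-11,15 \right)} - 382 = \left(\left(-1\right) \left(-11\right) + \frac{1}{15 \left(-11\right)}\right) - 382 = \left(11 + \frac{1}{15} \left(- \frac{1}{11}\right)\right) - 382 = \left(11 - \frac{1}{165}\right) - 382 = \frac{1814}{165} - 382 = - \frac{61216}{165}$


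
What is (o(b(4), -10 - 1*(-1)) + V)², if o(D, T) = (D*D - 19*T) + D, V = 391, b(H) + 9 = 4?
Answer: 338724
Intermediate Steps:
b(H) = -5 (b(H) = -9 + 4 = -5)
o(D, T) = D + D² - 19*T (o(D, T) = (D² - 19*T) + D = D + D² - 19*T)
(o(b(4), -10 - 1*(-1)) + V)² = ((-5 + (-5)² - 19*(-10 - 1*(-1))) + 391)² = ((-5 + 25 - 19*(-10 + 1)) + 391)² = ((-5 + 25 - 19*(-9)) + 391)² = ((-5 + 25 + 171) + 391)² = (191 + 391)² = 582² = 338724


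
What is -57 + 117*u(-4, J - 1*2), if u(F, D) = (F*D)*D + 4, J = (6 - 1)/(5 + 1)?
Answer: -226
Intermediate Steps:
J = 5/6 ≈ 0.83333
u(F, D) = 4 + F*D**2 (u(F, D) = (D*F)*D + 4 = F*D**2 + 4 = 4 + F*D**2)
-57 + 117*u(-4, J - 1*2) = -57 + 117*(4 - 4*(5/6 - 1*2)**2) = -57 + 117*(4 - 4*(5/6 - 2)**2) = -57 + 117*(4 - 4*(-7/6)**2) = -57 + 117*(4 - 4*49/36) = -57 + 117*(4 - 49/9) = -57 + 117*(-13/9) = -57 - 169 = -226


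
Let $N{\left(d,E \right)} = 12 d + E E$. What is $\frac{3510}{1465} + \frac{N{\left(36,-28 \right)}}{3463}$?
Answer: $\frac{2787314}{1014659} \approx 2.747$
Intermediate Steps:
$N{\left(d,E \right)} = E^{2} + 12 d$ ($N{\left(d,E \right)} = 12 d + E^{2} = E^{2} + 12 d$)
$\frac{3510}{1465} + \frac{N{\left(36,-28 \right)}}{3463} = \frac{3510}{1465} + \frac{\left(-28\right)^{2} + 12 \cdot 36}{3463} = 3510 \cdot \frac{1}{1465} + \left(784 + 432\right) \frac{1}{3463} = \frac{702}{293} + 1216 \cdot \frac{1}{3463} = \frac{702}{293} + \frac{1216}{3463} = \frac{2787314}{1014659}$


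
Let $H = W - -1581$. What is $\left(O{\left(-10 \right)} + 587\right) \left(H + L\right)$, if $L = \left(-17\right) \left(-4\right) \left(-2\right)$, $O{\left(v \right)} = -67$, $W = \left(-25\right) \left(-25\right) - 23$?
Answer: $1064440$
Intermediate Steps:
$W = 602$ ($W = 625 - 23 = 602$)
$L = -136$ ($L = 68 \left(-2\right) = -136$)
$H = 2183$ ($H = 602 - -1581 = 602 + 1581 = 2183$)
$\left(O{\left(-10 \right)} + 587\right) \left(H + L\right) = \left(-67 + 587\right) \left(2183 - 136\right) = 520 \cdot 2047 = 1064440$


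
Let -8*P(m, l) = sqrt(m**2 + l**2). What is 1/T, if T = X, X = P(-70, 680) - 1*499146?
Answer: -7986336/3986347552231 + 20*sqrt(4673)/3986347552231 ≈ -2.0031e-6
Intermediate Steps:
P(m, l) = -sqrt(l**2 + m**2)/8 (P(m, l) = -sqrt(m**2 + l**2)/8 = -sqrt(l**2 + m**2)/8)
X = -499146 - 5*sqrt(4673)/4 (X = -sqrt(680**2 + (-70)**2)/8 - 1*499146 = -sqrt(462400 + 4900)/8 - 499146 = -5*sqrt(4673)/4 - 499146 = -499146 - 5*sqrt(4673)/4 ≈ -4.9923e+5)
T = -499146 - 5*sqrt(4673)/4 ≈ -4.9923e+5
1/T = 1/(-499146 - 5*sqrt(4673)/4)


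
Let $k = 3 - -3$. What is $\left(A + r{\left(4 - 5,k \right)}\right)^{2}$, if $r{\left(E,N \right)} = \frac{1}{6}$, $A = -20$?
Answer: $\frac{14161}{36} \approx 393.36$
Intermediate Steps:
$k = 6$ ($k = 3 + 3 = 6$)
$r{\left(E,N \right)} = \frac{1}{6}$
$\left(A + r{\left(4 - 5,k \right)}\right)^{2} = \left(-20 + \frac{1}{6}\right)^{2} = \left(- \frac{119}{6}\right)^{2} = \frac{14161}{36}$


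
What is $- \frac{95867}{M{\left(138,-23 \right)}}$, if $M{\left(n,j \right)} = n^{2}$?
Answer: $- \frac{95867}{19044} \approx -5.034$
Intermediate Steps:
$- \frac{95867}{M{\left(138,-23 \right)}} = - \frac{95867}{138^{2}} = - \frac{95867}{19044}$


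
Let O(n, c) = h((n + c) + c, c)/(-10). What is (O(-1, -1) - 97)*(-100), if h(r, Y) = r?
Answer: 9670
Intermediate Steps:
O(n, c) = -c/5 - n/10 (O(n, c) = ((n + c) + c)/(-10) = ((c + n) + c)*(-1/10) = (n + 2*c)*(-1/10) = -c/5 - n/10)
(O(-1, -1) - 97)*(-100) = ((-1/5*(-1) - 1/10*(-1)) - 97)*(-100) = ((1/5 + 1/10) - 97)*(-100) = (3/10 - 97)*(-100) = -967/10*(-100) = 9670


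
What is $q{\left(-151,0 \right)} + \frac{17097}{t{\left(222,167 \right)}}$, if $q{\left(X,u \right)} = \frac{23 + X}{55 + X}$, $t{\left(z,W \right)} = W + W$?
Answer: $\frac{52627}{1002} \approx 52.522$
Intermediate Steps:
$t{\left(z,W \right)} = 2 W$
$q{\left(X,u \right)} = \frac{23 + X}{55 + X}$
$q{\left(-151,0 \right)} + \frac{17097}{t{\left(222,167 \right)}} = \frac{23 - 151}{55 - 151} + \frac{17097}{2 \cdot 167} = \frac{1}{-96} \left(-128\right) + \frac{17097}{334} = \left(- \frac{1}{96}\right) \left(-128\right) + 17097 \cdot \frac{1}{334} = \frac{4}{3} + \frac{17097}{334} = \frac{52627}{1002}$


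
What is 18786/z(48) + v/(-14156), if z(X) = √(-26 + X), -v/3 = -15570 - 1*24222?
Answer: -29844/3539 + 9393*√22/11 ≈ 3996.8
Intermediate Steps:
v = 119376 (v = -3*(-15570 - 1*24222) = -3*(-15570 - 24222) = -3*(-39792) = 119376)
18786/z(48) + v/(-14156) = 18786/(√(-26 + 48)) + 119376/(-14156) = 18786/(√22) + 119376*(-1/14156) = 18786*(√22/22) - 29844/3539 = 9393*√22/11 - 29844/3539 = -29844/3539 + 9393*√22/11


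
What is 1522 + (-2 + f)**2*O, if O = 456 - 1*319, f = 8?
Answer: 6454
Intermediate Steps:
O = 137 (O = 456 - 319 = 137)
1522 + (-2 + f)**2*O = 1522 + (-2 + 8)**2*137 = 1522 + 6**2*137 = 1522 + 36*137 = 1522 + 4932 = 6454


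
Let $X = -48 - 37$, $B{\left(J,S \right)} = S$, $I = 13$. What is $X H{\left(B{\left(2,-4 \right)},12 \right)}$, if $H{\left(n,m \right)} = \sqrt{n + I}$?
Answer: $-255$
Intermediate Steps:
$H{\left(n,m \right)} = \sqrt{13 + n}$ ($H{\left(n,m \right)} = \sqrt{n + 13} = \sqrt{13 + n}$)
$X = -85$ ($X = -48 - 37 = -85$)
$X H{\left(B{\left(2,-4 \right)},12 \right)} = - 85 \sqrt{13 - 4} = - 85 \sqrt{9} = \left(-85\right) 3 = -255$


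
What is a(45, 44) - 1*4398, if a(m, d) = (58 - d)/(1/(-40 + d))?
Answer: -4342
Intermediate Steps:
a(m, d) = (-40 + d)*(58 - d) (a(m, d) = (58 - d)*(-40 + d) = (-40 + d)*(58 - d))
a(45, 44) - 1*4398 = (-2320 - 1*44² + 98*44) - 1*4398 = (-2320 - 1*1936 + 4312) - 4398 = (-2320 - 1936 + 4312) - 4398 = 56 - 4398 = -4342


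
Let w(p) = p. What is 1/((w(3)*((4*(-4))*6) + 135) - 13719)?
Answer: -1/13872 ≈ -7.2088e-5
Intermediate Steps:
1/((w(3)*((4*(-4))*6) + 135) - 13719) = 1/((3*((4*(-4))*6) + 135) - 13719) = 1/((3*(-16*6) + 135) - 13719) = 1/((3*(-96) + 135) - 13719) = 1/((-288 + 135) - 13719) = 1/(-153 - 13719) = 1/(-13872) = -1/13872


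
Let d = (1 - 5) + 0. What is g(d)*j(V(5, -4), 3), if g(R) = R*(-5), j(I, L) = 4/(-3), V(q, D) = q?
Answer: -80/3 ≈ -26.667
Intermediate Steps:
j(I, L) = -4/3 (j(I, L) = 4*(-1/3) = -4/3)
d = -4 (d = -4 + 0 = -4)
g(R) = -5*R
g(d)*j(V(5, -4), 3) = -5*(-4)*(-4/3) = 20*(-4/3) = -80/3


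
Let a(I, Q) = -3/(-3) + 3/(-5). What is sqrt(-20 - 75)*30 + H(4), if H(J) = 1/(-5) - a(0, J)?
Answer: -3/5 + 30*I*sqrt(95) ≈ -0.6 + 292.4*I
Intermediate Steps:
a(I, Q) = 2/5 (a(I, Q) = -3*(-1/3) + 3*(-1/5) = 1 - 3/5 = 2/5)
H(J) = -3/5 (H(J) = 1/(-5) - 1*2/5 = -1/5 - 2/5 = -3/5)
sqrt(-20 - 75)*30 + H(4) = sqrt(-20 - 75)*30 - 3/5 = sqrt(-95)*30 - 3/5 = (I*sqrt(95))*30 - 3/5 = 30*I*sqrt(95) - 3/5 = -3/5 + 30*I*sqrt(95)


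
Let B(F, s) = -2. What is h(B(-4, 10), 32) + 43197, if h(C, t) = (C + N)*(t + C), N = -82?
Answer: 40677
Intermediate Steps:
h(C, t) = (-82 + C)*(C + t) (h(C, t) = (C - 82)*(t + C) = (-82 + C)*(C + t))
h(B(-4, 10), 32) + 43197 = ((-2)² - 82*(-2) - 82*32 - 2*32) + 43197 = (4 + 164 - 2624 - 64) + 43197 = -2520 + 43197 = 40677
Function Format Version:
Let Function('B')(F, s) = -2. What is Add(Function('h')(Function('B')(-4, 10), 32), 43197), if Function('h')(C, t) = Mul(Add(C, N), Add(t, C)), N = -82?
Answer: 40677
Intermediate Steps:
Function('h')(C, t) = Mul(Add(-82, C), Add(C, t)) (Function('h')(C, t) = Mul(Add(C, -82), Add(t, C)) = Mul(Add(-82, C), Add(C, t)))
Add(Function('h')(Function('B')(-4, 10), 32), 43197) = Add(Add(Pow(-2, 2), Mul(-82, -2), Mul(-82, 32), Mul(-2, 32)), 43197) = Add(Add(4, 164, -2624, -64), 43197) = Add(-2520, 43197) = 40677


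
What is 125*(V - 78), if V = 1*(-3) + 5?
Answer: -9500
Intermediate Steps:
V = 2 (V = -3 + 5 = 2)
125*(V - 78) = 125*(2 - 78) = 125*(-76) = -9500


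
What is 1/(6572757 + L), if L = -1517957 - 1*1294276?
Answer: 1/3760524 ≈ 2.6592e-7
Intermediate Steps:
L = -2812233 (L = -1517957 - 1294276 = -2812233)
1/(6572757 + L) = 1/(6572757 - 2812233) = 1/3760524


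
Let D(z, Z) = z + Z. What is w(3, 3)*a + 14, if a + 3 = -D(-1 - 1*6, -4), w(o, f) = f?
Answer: 38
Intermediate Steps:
D(z, Z) = Z + z
a = 8 (a = -3 - (-4 + (-1 - 1*6)) = -3 - (-4 + (-1 - 6)) = -3 - (-4 - 7) = -3 - 1*(-11) = -3 + 11 = 8)
w(3, 3)*a + 14 = 3*8 + 14 = 24 + 14 = 38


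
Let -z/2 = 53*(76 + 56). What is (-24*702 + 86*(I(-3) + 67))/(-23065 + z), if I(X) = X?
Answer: 11344/37057 ≈ 0.30612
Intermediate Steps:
z = -13992 (z = -106*(76 + 56) = -106*132 = -2*6996 = -13992)
(-24*702 + 86*(I(-3) + 67))/(-23065 + z) = (-24*702 + 86*(-3 + 67))/(-23065 - 13992) = (-16848 + 86*64)/(-37057) = (-16848 + 5504)*(-1/37057) = -11344*(-1/37057) = 11344/37057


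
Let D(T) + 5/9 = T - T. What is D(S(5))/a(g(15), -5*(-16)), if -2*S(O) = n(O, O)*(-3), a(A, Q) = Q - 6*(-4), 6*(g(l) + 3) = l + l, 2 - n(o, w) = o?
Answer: -5/936 ≈ -0.0053419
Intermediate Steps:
n(o, w) = 2 - o
g(l) = -3 + l/3 (g(l) = -3 + (l + l)/6 = -3 + (2*l)/6 = -3 + l/3)
a(A, Q) = 24 + Q (a(A, Q) = Q + 24 = 24 + Q)
S(O) = 3 - 3*O/2 (S(O) = -(2 - O)*(-3)/2 = -(-6 + 3*O)/2 = 3 - 3*O/2)
D(T) = -5/9 (D(T) = -5/9 + (T - T) = -5/9 + 0 = -5/9)
D(S(5))/a(g(15), -5*(-16)) = -5/(9*(24 - 5*(-16))) = -5/(9*(24 + 80)) = -5/9/104 = -5/9*1/104 = -5/936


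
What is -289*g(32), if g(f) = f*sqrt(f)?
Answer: -36992*sqrt(2) ≈ -52315.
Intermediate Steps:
g(f) = f**(3/2)
-289*g(32) = -36992*sqrt(2)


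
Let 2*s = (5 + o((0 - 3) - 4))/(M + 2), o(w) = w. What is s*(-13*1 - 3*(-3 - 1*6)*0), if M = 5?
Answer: 13/7 ≈ 1.8571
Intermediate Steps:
s = -⅐ (s = ((5 + ((0 - 3) - 4))/(5 + 2))/2 = ((5 + (-3 - 4))/7)/2 = ((5 - 7)*(⅐))/2 = (-2*⅐)/2 = (½)*(-2/7) = -⅐ ≈ -0.14286)
s*(-13*1 - 3*(-3 - 1*6)*0) = -(-13*1 - 3*(-3 - 1*6)*0)/7 = -(-13 - 3*(-3 - 6)*0)/7 = -(-13 - 3*(-9)*0)/7 = -(-13 + 27*0)/7 = -(-13 + 0)/7 = -⅐*(-13) = 13/7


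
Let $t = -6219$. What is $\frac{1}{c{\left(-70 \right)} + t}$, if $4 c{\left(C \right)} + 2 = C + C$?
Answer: $- \frac{2}{12509} \approx -0.00015988$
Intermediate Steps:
$c{\left(C \right)} = - \frac{1}{2} + \frac{C}{2}$ ($c{\left(C \right)} = - \frac{1}{2} + \frac{C + C}{4} = - \frac{1}{2} + \frac{2 C}{4} = - \frac{1}{2} + \frac{C}{2}$)
$\frac{1}{c{\left(-70 \right)} + t} = \frac{1}{\left(- \frac{1}{2} + \frac{1}{2} \left(-70\right)\right) - 6219} = \frac{1}{\left(- \frac{1}{2} - 35\right) - 6219} = \frac{1}{- \frac{71}{2} - 6219} = \frac{1}{- \frac{12509}{2}} = - \frac{2}{12509}$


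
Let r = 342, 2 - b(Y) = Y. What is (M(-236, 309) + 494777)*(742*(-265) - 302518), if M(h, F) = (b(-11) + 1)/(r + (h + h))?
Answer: -1234834481208/5 ≈ -2.4697e+11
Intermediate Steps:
b(Y) = 2 - Y
M(h, F) = 14/(342 + 2*h) (M(h, F) = ((2 - 1*(-11)) + 1)/(342 + (h + h)) = ((2 + 11) + 1)/(342 + 2*h) = (13 + 1)/(342 + 2*h) = 14/(342 + 2*h))
(M(-236, 309) + 494777)*(742*(-265) - 302518) = (7/(171 - 236) + 494777)*(742*(-265) - 302518) = (7/(-65) + 494777)*(-196630 - 302518) = (7*(-1/65) + 494777)*(-499148) = (-7/65 + 494777)*(-499148) = (32160498/65)*(-499148) = -1234834481208/5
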